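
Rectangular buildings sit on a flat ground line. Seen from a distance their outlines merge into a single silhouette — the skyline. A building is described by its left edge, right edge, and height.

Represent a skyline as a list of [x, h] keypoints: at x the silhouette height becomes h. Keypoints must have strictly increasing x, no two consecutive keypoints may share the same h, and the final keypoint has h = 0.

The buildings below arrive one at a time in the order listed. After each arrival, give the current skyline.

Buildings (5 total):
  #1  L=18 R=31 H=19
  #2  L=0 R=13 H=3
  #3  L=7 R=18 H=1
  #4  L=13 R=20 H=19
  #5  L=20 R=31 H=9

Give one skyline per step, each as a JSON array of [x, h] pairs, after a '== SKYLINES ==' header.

== SKYLINES ==
[[18,19],[31,0]]
[[0,3],[13,0],[18,19],[31,0]]
[[0,3],[13,1],[18,19],[31,0]]
[[0,3],[13,19],[31,0]]
[[0,3],[13,19],[31,0]]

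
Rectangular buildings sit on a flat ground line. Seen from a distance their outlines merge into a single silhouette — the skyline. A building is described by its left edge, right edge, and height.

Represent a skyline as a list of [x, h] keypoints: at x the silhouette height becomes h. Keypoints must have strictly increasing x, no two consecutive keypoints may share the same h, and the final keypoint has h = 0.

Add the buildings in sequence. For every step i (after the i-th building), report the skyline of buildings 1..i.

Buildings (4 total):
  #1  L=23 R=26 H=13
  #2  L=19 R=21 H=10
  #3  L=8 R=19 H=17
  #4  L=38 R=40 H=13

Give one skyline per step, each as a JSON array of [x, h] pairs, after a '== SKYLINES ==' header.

== SKYLINES ==
[[23,13],[26,0]]
[[19,10],[21,0],[23,13],[26,0]]
[[8,17],[19,10],[21,0],[23,13],[26,0]]
[[8,17],[19,10],[21,0],[23,13],[26,0],[38,13],[40,0]]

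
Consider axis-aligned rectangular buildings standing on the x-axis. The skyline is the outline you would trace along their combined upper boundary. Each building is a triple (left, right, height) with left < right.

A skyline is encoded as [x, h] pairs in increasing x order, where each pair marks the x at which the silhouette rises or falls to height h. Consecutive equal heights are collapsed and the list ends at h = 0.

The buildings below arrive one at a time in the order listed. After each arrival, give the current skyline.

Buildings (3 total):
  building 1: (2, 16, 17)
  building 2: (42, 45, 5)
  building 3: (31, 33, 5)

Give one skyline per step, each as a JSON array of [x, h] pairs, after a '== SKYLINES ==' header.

== SKYLINES ==
[[2,17],[16,0]]
[[2,17],[16,0],[42,5],[45,0]]
[[2,17],[16,0],[31,5],[33,0],[42,5],[45,0]]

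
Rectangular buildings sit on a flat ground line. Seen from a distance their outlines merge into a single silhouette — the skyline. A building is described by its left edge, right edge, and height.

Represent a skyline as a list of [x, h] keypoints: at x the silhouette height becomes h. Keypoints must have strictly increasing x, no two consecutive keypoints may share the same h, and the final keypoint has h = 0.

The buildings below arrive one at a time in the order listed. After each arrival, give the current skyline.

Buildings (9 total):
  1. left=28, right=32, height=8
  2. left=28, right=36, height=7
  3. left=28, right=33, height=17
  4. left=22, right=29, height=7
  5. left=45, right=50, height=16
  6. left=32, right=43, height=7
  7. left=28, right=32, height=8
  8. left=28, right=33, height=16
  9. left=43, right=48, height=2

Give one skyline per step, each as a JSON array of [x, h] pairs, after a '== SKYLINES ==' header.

== SKYLINES ==
[[28,8],[32,0]]
[[28,8],[32,7],[36,0]]
[[28,17],[33,7],[36,0]]
[[22,7],[28,17],[33,7],[36,0]]
[[22,7],[28,17],[33,7],[36,0],[45,16],[50,0]]
[[22,7],[28,17],[33,7],[43,0],[45,16],[50,0]]
[[22,7],[28,17],[33,7],[43,0],[45,16],[50,0]]
[[22,7],[28,17],[33,7],[43,0],[45,16],[50,0]]
[[22,7],[28,17],[33,7],[43,2],[45,16],[50,0]]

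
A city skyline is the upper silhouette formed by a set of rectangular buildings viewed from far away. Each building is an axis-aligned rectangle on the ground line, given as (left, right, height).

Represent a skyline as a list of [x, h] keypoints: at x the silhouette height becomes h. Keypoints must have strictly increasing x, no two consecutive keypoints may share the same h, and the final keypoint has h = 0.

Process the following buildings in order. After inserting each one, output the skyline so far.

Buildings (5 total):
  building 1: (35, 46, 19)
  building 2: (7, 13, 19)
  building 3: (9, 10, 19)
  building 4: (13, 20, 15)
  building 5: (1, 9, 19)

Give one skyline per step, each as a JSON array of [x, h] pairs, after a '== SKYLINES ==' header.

== SKYLINES ==
[[35,19],[46,0]]
[[7,19],[13,0],[35,19],[46,0]]
[[7,19],[13,0],[35,19],[46,0]]
[[7,19],[13,15],[20,0],[35,19],[46,0]]
[[1,19],[13,15],[20,0],[35,19],[46,0]]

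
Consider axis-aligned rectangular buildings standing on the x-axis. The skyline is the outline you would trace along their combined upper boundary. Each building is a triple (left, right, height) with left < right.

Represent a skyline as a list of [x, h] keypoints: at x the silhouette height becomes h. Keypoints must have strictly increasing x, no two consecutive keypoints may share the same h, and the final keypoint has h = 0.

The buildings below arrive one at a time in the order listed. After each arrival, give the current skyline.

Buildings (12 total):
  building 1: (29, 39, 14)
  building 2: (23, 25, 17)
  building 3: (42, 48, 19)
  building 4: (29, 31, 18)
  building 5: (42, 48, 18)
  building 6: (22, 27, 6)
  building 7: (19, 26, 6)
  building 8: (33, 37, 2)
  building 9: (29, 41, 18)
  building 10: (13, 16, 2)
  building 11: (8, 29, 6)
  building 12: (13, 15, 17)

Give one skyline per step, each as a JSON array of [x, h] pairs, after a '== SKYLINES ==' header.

== SKYLINES ==
[[29,14],[39,0]]
[[23,17],[25,0],[29,14],[39,0]]
[[23,17],[25,0],[29,14],[39,0],[42,19],[48,0]]
[[23,17],[25,0],[29,18],[31,14],[39,0],[42,19],[48,0]]
[[23,17],[25,0],[29,18],[31,14],[39,0],[42,19],[48,0]]
[[22,6],[23,17],[25,6],[27,0],[29,18],[31,14],[39,0],[42,19],[48,0]]
[[19,6],[23,17],[25,6],[27,0],[29,18],[31,14],[39,0],[42,19],[48,0]]
[[19,6],[23,17],[25,6],[27,0],[29,18],[31,14],[39,0],[42,19],[48,0]]
[[19,6],[23,17],[25,6],[27,0],[29,18],[41,0],[42,19],[48,0]]
[[13,2],[16,0],[19,6],[23,17],[25,6],[27,0],[29,18],[41,0],[42,19],[48,0]]
[[8,6],[23,17],[25,6],[29,18],[41,0],[42,19],[48,0]]
[[8,6],[13,17],[15,6],[23,17],[25,6],[29,18],[41,0],[42,19],[48,0]]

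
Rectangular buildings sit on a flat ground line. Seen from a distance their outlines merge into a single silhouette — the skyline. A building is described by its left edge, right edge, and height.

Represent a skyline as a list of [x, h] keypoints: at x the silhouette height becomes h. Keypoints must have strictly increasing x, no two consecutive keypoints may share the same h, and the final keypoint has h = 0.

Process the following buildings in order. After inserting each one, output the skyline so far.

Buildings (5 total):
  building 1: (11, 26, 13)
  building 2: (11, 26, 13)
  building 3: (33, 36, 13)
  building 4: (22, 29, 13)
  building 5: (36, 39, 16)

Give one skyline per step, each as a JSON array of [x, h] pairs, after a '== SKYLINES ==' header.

== SKYLINES ==
[[11,13],[26,0]]
[[11,13],[26,0]]
[[11,13],[26,0],[33,13],[36,0]]
[[11,13],[29,0],[33,13],[36,0]]
[[11,13],[29,0],[33,13],[36,16],[39,0]]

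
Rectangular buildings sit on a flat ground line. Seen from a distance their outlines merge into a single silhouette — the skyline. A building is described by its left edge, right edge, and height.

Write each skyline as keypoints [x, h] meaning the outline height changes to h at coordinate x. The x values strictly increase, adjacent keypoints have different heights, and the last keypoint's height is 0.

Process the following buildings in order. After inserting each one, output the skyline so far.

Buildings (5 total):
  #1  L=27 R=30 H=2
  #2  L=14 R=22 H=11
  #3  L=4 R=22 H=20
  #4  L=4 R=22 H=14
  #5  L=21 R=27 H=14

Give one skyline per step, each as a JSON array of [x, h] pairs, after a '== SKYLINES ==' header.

== SKYLINES ==
[[27,2],[30,0]]
[[14,11],[22,0],[27,2],[30,0]]
[[4,20],[22,0],[27,2],[30,0]]
[[4,20],[22,0],[27,2],[30,0]]
[[4,20],[22,14],[27,2],[30,0]]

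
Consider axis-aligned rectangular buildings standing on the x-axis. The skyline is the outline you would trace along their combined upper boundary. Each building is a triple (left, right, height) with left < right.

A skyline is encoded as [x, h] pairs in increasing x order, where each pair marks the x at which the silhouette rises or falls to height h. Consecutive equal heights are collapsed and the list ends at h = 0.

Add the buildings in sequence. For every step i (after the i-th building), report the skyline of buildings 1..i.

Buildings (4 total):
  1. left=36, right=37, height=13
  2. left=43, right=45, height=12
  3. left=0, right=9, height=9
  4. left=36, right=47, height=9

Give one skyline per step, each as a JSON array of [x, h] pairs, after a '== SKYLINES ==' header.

== SKYLINES ==
[[36,13],[37,0]]
[[36,13],[37,0],[43,12],[45,0]]
[[0,9],[9,0],[36,13],[37,0],[43,12],[45,0]]
[[0,9],[9,0],[36,13],[37,9],[43,12],[45,9],[47,0]]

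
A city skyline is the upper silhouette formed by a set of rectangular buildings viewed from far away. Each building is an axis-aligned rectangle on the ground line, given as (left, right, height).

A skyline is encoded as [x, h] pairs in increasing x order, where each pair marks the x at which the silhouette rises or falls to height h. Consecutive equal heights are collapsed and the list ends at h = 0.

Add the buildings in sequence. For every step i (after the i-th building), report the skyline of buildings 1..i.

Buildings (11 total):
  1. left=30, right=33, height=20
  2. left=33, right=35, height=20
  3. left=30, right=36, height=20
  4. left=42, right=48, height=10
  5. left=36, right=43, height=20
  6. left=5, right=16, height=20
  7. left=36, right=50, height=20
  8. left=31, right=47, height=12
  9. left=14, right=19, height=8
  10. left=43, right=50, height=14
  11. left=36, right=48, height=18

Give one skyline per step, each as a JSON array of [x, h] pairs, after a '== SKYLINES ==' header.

== SKYLINES ==
[[30,20],[33,0]]
[[30,20],[35,0]]
[[30,20],[36,0]]
[[30,20],[36,0],[42,10],[48,0]]
[[30,20],[43,10],[48,0]]
[[5,20],[16,0],[30,20],[43,10],[48,0]]
[[5,20],[16,0],[30,20],[50,0]]
[[5,20],[16,0],[30,20],[50,0]]
[[5,20],[16,8],[19,0],[30,20],[50,0]]
[[5,20],[16,8],[19,0],[30,20],[50,0]]
[[5,20],[16,8],[19,0],[30,20],[50,0]]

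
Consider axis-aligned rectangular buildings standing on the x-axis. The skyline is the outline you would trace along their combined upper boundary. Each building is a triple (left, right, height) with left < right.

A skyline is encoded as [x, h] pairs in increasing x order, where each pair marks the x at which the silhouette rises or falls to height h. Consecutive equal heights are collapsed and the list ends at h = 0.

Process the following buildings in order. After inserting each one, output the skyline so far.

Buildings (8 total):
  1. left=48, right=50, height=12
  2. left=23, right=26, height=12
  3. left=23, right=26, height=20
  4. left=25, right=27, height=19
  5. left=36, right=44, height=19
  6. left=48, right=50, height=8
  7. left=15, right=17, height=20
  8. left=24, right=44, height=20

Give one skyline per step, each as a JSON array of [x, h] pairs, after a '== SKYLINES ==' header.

== SKYLINES ==
[[48,12],[50,0]]
[[23,12],[26,0],[48,12],[50,0]]
[[23,20],[26,0],[48,12],[50,0]]
[[23,20],[26,19],[27,0],[48,12],[50,0]]
[[23,20],[26,19],[27,0],[36,19],[44,0],[48,12],[50,0]]
[[23,20],[26,19],[27,0],[36,19],[44,0],[48,12],[50,0]]
[[15,20],[17,0],[23,20],[26,19],[27,0],[36,19],[44,0],[48,12],[50,0]]
[[15,20],[17,0],[23,20],[44,0],[48,12],[50,0]]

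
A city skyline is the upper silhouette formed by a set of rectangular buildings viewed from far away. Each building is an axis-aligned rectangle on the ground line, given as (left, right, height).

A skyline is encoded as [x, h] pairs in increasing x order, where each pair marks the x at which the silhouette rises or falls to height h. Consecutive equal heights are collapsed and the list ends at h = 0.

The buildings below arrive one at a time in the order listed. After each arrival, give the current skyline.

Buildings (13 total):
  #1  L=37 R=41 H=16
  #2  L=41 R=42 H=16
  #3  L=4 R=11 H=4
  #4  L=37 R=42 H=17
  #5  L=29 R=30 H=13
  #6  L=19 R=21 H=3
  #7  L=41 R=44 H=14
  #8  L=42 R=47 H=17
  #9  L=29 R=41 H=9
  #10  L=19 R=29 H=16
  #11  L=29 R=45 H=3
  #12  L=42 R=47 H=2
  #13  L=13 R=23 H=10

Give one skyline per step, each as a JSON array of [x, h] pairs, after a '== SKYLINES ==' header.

== SKYLINES ==
[[37,16],[41,0]]
[[37,16],[42,0]]
[[4,4],[11,0],[37,16],[42,0]]
[[4,4],[11,0],[37,17],[42,0]]
[[4,4],[11,0],[29,13],[30,0],[37,17],[42,0]]
[[4,4],[11,0],[19,3],[21,0],[29,13],[30,0],[37,17],[42,0]]
[[4,4],[11,0],[19,3],[21,0],[29,13],[30,0],[37,17],[42,14],[44,0]]
[[4,4],[11,0],[19,3],[21,0],[29,13],[30,0],[37,17],[47,0]]
[[4,4],[11,0],[19,3],[21,0],[29,13],[30,9],[37,17],[47,0]]
[[4,4],[11,0],[19,16],[29,13],[30,9],[37,17],[47,0]]
[[4,4],[11,0],[19,16],[29,13],[30,9],[37,17],[47,0]]
[[4,4],[11,0],[19,16],[29,13],[30,9],[37,17],[47,0]]
[[4,4],[11,0],[13,10],[19,16],[29,13],[30,9],[37,17],[47,0]]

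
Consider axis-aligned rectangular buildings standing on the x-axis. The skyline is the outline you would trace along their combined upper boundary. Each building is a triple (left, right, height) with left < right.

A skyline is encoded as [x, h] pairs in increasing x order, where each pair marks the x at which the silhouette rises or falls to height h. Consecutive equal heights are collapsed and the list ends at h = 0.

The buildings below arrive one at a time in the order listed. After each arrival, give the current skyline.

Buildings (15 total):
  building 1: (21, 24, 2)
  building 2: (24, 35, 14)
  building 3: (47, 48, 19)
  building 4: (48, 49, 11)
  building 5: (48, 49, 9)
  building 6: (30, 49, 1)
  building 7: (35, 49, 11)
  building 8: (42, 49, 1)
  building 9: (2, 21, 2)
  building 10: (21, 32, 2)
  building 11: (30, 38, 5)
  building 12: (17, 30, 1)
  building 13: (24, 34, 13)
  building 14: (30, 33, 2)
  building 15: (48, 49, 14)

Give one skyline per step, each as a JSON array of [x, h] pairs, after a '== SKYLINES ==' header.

== SKYLINES ==
[[21,2],[24,0]]
[[21,2],[24,14],[35,0]]
[[21,2],[24,14],[35,0],[47,19],[48,0]]
[[21,2],[24,14],[35,0],[47,19],[48,11],[49,0]]
[[21,2],[24,14],[35,0],[47,19],[48,11],[49,0]]
[[21,2],[24,14],[35,1],[47,19],[48,11],[49,0]]
[[21,2],[24,14],[35,11],[47,19],[48,11],[49,0]]
[[21,2],[24,14],[35,11],[47,19],[48,11],[49,0]]
[[2,2],[24,14],[35,11],[47,19],[48,11],[49,0]]
[[2,2],[24,14],[35,11],[47,19],[48,11],[49,0]]
[[2,2],[24,14],[35,11],[47,19],[48,11],[49,0]]
[[2,2],[24,14],[35,11],[47,19],[48,11],[49,0]]
[[2,2],[24,14],[35,11],[47,19],[48,11],[49,0]]
[[2,2],[24,14],[35,11],[47,19],[48,11],[49,0]]
[[2,2],[24,14],[35,11],[47,19],[48,14],[49,0]]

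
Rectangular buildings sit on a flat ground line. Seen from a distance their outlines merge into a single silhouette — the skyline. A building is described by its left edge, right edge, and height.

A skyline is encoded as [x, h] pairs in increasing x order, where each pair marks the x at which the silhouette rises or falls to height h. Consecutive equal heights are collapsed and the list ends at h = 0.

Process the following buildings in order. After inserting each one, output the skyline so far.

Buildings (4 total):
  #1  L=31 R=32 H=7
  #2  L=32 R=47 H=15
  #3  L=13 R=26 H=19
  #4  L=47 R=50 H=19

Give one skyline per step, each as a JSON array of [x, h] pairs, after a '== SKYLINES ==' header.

== SKYLINES ==
[[31,7],[32,0]]
[[31,7],[32,15],[47,0]]
[[13,19],[26,0],[31,7],[32,15],[47,0]]
[[13,19],[26,0],[31,7],[32,15],[47,19],[50,0]]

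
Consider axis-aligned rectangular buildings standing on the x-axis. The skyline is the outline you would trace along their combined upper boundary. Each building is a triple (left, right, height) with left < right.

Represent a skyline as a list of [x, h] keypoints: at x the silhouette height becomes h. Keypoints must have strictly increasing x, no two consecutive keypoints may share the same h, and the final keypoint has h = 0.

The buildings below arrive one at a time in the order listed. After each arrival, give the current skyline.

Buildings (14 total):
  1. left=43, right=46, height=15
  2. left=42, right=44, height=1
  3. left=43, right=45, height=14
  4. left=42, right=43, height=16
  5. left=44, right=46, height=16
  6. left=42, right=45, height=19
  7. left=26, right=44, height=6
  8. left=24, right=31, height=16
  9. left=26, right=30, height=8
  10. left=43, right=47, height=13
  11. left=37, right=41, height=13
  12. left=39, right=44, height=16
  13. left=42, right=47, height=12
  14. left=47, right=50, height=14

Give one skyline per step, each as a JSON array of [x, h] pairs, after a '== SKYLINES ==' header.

== SKYLINES ==
[[43,15],[46,0]]
[[42,1],[43,15],[46,0]]
[[42,1],[43,15],[46,0]]
[[42,16],[43,15],[46,0]]
[[42,16],[43,15],[44,16],[46,0]]
[[42,19],[45,16],[46,0]]
[[26,6],[42,19],[45,16],[46,0]]
[[24,16],[31,6],[42,19],[45,16],[46,0]]
[[24,16],[31,6],[42,19],[45,16],[46,0]]
[[24,16],[31,6],[42,19],[45,16],[46,13],[47,0]]
[[24,16],[31,6],[37,13],[41,6],[42,19],[45,16],[46,13],[47,0]]
[[24,16],[31,6],[37,13],[39,16],[42,19],[45,16],[46,13],[47,0]]
[[24,16],[31,6],[37,13],[39,16],[42,19],[45,16],[46,13],[47,0]]
[[24,16],[31,6],[37,13],[39,16],[42,19],[45,16],[46,13],[47,14],[50,0]]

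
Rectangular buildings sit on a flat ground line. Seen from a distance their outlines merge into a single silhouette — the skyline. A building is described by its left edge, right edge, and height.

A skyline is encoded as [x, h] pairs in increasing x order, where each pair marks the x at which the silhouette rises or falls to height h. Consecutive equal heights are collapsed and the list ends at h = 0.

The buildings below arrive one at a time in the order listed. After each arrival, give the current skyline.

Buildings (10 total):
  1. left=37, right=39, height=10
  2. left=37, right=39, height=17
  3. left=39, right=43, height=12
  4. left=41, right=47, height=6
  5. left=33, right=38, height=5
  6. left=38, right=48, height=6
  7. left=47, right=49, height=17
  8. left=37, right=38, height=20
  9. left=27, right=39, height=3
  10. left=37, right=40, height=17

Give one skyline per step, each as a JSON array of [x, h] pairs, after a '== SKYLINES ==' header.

== SKYLINES ==
[[37,10],[39,0]]
[[37,17],[39,0]]
[[37,17],[39,12],[43,0]]
[[37,17],[39,12],[43,6],[47,0]]
[[33,5],[37,17],[39,12],[43,6],[47,0]]
[[33,5],[37,17],[39,12],[43,6],[48,0]]
[[33,5],[37,17],[39,12],[43,6],[47,17],[49,0]]
[[33,5],[37,20],[38,17],[39,12],[43,6],[47,17],[49,0]]
[[27,3],[33,5],[37,20],[38,17],[39,12],[43,6],[47,17],[49,0]]
[[27,3],[33,5],[37,20],[38,17],[40,12],[43,6],[47,17],[49,0]]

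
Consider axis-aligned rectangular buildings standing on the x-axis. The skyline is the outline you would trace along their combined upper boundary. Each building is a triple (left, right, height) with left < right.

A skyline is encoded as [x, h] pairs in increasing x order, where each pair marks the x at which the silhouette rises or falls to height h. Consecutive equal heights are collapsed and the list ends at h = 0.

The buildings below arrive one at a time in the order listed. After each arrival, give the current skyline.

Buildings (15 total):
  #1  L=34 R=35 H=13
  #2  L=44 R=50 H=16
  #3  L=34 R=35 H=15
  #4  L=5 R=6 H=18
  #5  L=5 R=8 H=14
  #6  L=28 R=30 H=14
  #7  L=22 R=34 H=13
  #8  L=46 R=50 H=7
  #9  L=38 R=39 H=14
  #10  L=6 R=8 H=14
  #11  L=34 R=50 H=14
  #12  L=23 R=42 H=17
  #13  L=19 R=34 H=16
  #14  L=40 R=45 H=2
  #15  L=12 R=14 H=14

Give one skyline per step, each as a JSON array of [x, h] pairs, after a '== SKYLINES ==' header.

== SKYLINES ==
[[34,13],[35,0]]
[[34,13],[35,0],[44,16],[50,0]]
[[34,15],[35,0],[44,16],[50,0]]
[[5,18],[6,0],[34,15],[35,0],[44,16],[50,0]]
[[5,18],[6,14],[8,0],[34,15],[35,0],[44,16],[50,0]]
[[5,18],[6,14],[8,0],[28,14],[30,0],[34,15],[35,0],[44,16],[50,0]]
[[5,18],[6,14],[8,0],[22,13],[28,14],[30,13],[34,15],[35,0],[44,16],[50,0]]
[[5,18],[6,14],[8,0],[22,13],[28,14],[30,13],[34,15],[35,0],[44,16],[50,0]]
[[5,18],[6,14],[8,0],[22,13],[28,14],[30,13],[34,15],[35,0],[38,14],[39,0],[44,16],[50,0]]
[[5,18],[6,14],[8,0],[22,13],[28,14],[30,13],[34,15],[35,0],[38,14],[39,0],[44,16],[50,0]]
[[5,18],[6,14],[8,0],[22,13],[28,14],[30,13],[34,15],[35,14],[44,16],[50,0]]
[[5,18],[6,14],[8,0],[22,13],[23,17],[42,14],[44,16],[50,0]]
[[5,18],[6,14],[8,0],[19,16],[23,17],[42,14],[44,16],[50,0]]
[[5,18],[6,14],[8,0],[19,16],[23,17],[42,14],[44,16],[50,0]]
[[5,18],[6,14],[8,0],[12,14],[14,0],[19,16],[23,17],[42,14],[44,16],[50,0]]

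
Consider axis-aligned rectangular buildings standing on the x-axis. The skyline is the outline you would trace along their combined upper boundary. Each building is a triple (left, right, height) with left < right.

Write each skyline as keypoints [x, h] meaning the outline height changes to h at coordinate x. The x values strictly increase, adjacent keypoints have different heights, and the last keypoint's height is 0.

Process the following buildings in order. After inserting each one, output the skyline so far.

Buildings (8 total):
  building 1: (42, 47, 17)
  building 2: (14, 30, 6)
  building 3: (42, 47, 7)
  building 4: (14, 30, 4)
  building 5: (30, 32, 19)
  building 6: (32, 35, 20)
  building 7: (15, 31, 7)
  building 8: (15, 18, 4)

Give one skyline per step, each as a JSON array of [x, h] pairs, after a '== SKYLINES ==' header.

== SKYLINES ==
[[42,17],[47,0]]
[[14,6],[30,0],[42,17],[47,0]]
[[14,6],[30,0],[42,17],[47,0]]
[[14,6],[30,0],[42,17],[47,0]]
[[14,6],[30,19],[32,0],[42,17],[47,0]]
[[14,6],[30,19],[32,20],[35,0],[42,17],[47,0]]
[[14,6],[15,7],[30,19],[32,20],[35,0],[42,17],[47,0]]
[[14,6],[15,7],[30,19],[32,20],[35,0],[42,17],[47,0]]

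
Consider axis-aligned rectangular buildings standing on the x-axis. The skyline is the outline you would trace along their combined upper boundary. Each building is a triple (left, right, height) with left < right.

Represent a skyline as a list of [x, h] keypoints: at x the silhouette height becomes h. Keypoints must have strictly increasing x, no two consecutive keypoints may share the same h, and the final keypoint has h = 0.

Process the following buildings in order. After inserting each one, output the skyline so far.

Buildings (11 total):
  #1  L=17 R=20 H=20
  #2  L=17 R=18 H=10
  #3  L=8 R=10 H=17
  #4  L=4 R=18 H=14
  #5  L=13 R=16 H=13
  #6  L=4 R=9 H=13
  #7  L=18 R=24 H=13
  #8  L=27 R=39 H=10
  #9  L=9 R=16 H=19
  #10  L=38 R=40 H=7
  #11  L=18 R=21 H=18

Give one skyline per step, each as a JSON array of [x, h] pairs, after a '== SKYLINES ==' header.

== SKYLINES ==
[[17,20],[20,0]]
[[17,20],[20,0]]
[[8,17],[10,0],[17,20],[20,0]]
[[4,14],[8,17],[10,14],[17,20],[20,0]]
[[4,14],[8,17],[10,14],[17,20],[20,0]]
[[4,14],[8,17],[10,14],[17,20],[20,0]]
[[4,14],[8,17],[10,14],[17,20],[20,13],[24,0]]
[[4,14],[8,17],[10,14],[17,20],[20,13],[24,0],[27,10],[39,0]]
[[4,14],[8,17],[9,19],[16,14],[17,20],[20,13],[24,0],[27,10],[39,0]]
[[4,14],[8,17],[9,19],[16,14],[17,20],[20,13],[24,0],[27,10],[39,7],[40,0]]
[[4,14],[8,17],[9,19],[16,14],[17,20],[20,18],[21,13],[24,0],[27,10],[39,7],[40,0]]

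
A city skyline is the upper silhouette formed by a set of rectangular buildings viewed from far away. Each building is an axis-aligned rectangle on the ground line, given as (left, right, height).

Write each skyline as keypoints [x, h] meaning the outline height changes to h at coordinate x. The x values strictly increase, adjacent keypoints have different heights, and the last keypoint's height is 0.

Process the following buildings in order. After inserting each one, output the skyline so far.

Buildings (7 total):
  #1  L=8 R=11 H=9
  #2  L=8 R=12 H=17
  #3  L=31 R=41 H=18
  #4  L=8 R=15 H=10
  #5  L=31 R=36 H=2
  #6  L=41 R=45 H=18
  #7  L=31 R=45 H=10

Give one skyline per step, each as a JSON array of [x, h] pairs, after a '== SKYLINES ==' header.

== SKYLINES ==
[[8,9],[11,0]]
[[8,17],[12,0]]
[[8,17],[12,0],[31,18],[41,0]]
[[8,17],[12,10],[15,0],[31,18],[41,0]]
[[8,17],[12,10],[15,0],[31,18],[41,0]]
[[8,17],[12,10],[15,0],[31,18],[45,0]]
[[8,17],[12,10],[15,0],[31,18],[45,0]]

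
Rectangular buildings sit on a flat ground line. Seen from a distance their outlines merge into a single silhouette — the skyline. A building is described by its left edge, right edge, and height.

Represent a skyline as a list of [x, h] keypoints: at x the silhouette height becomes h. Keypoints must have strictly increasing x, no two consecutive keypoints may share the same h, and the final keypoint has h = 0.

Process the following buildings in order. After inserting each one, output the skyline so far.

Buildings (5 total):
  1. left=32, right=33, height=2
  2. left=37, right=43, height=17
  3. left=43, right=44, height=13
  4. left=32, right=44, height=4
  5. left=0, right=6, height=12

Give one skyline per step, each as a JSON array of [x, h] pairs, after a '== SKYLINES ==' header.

== SKYLINES ==
[[32,2],[33,0]]
[[32,2],[33,0],[37,17],[43,0]]
[[32,2],[33,0],[37,17],[43,13],[44,0]]
[[32,4],[37,17],[43,13],[44,0]]
[[0,12],[6,0],[32,4],[37,17],[43,13],[44,0]]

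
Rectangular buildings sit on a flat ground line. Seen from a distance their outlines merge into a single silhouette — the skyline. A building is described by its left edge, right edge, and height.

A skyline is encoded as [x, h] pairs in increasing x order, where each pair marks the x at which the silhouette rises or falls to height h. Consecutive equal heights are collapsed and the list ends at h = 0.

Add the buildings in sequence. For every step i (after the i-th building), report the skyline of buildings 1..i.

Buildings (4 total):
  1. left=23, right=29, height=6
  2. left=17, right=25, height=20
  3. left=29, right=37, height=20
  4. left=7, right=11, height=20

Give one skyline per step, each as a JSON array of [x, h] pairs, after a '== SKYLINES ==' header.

== SKYLINES ==
[[23,6],[29,0]]
[[17,20],[25,6],[29,0]]
[[17,20],[25,6],[29,20],[37,0]]
[[7,20],[11,0],[17,20],[25,6],[29,20],[37,0]]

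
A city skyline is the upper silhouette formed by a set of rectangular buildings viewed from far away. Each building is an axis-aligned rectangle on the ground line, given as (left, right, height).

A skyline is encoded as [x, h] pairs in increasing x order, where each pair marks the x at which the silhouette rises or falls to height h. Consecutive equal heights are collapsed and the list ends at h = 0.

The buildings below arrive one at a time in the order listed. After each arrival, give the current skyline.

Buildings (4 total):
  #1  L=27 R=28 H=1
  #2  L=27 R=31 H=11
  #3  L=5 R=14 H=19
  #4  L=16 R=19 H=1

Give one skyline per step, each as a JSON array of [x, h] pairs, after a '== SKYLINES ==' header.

== SKYLINES ==
[[27,1],[28,0]]
[[27,11],[31,0]]
[[5,19],[14,0],[27,11],[31,0]]
[[5,19],[14,0],[16,1],[19,0],[27,11],[31,0]]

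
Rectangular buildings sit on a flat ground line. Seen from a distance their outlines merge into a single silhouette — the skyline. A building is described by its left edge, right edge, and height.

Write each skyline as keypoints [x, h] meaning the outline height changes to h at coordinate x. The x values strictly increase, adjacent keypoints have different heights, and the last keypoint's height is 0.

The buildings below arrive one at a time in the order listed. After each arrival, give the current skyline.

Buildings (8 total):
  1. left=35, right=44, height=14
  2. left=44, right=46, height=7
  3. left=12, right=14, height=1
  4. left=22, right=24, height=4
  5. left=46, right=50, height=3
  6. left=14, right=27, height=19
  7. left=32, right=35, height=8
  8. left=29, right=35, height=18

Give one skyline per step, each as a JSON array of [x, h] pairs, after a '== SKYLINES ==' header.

== SKYLINES ==
[[35,14],[44,0]]
[[35,14],[44,7],[46,0]]
[[12,1],[14,0],[35,14],[44,7],[46,0]]
[[12,1],[14,0],[22,4],[24,0],[35,14],[44,7],[46,0]]
[[12,1],[14,0],[22,4],[24,0],[35,14],[44,7],[46,3],[50,0]]
[[12,1],[14,19],[27,0],[35,14],[44,7],[46,3],[50,0]]
[[12,1],[14,19],[27,0],[32,8],[35,14],[44,7],[46,3],[50,0]]
[[12,1],[14,19],[27,0],[29,18],[35,14],[44,7],[46,3],[50,0]]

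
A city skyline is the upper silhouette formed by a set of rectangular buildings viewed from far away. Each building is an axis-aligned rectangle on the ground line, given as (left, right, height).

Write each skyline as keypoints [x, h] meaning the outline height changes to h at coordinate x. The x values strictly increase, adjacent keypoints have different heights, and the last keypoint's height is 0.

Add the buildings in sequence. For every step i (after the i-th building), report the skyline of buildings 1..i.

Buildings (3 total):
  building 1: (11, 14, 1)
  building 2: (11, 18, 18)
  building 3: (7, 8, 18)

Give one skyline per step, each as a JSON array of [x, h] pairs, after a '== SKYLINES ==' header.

== SKYLINES ==
[[11,1],[14,0]]
[[11,18],[18,0]]
[[7,18],[8,0],[11,18],[18,0]]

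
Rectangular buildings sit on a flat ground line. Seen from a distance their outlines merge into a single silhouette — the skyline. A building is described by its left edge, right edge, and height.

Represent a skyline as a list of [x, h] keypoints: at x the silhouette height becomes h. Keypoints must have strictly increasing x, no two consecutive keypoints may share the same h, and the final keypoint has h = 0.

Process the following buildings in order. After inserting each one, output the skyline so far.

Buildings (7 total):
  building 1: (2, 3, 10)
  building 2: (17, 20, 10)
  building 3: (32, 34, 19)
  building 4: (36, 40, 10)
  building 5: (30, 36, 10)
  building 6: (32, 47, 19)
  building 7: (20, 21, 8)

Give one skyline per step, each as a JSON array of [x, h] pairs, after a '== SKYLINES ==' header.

== SKYLINES ==
[[2,10],[3,0]]
[[2,10],[3,0],[17,10],[20,0]]
[[2,10],[3,0],[17,10],[20,0],[32,19],[34,0]]
[[2,10],[3,0],[17,10],[20,0],[32,19],[34,0],[36,10],[40,0]]
[[2,10],[3,0],[17,10],[20,0],[30,10],[32,19],[34,10],[40,0]]
[[2,10],[3,0],[17,10],[20,0],[30,10],[32,19],[47,0]]
[[2,10],[3,0],[17,10],[20,8],[21,0],[30,10],[32,19],[47,0]]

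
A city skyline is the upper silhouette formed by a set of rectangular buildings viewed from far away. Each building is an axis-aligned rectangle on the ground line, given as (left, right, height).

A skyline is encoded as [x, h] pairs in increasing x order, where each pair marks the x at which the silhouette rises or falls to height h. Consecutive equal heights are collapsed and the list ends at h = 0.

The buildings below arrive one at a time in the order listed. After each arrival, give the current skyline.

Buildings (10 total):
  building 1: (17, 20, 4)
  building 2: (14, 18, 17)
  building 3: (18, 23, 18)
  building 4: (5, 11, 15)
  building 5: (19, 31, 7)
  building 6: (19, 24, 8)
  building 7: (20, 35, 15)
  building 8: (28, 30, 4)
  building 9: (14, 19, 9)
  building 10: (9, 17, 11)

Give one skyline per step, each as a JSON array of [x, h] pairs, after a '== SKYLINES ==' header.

== SKYLINES ==
[[17,4],[20,0]]
[[14,17],[18,4],[20,0]]
[[14,17],[18,18],[23,0]]
[[5,15],[11,0],[14,17],[18,18],[23,0]]
[[5,15],[11,0],[14,17],[18,18],[23,7],[31,0]]
[[5,15],[11,0],[14,17],[18,18],[23,8],[24,7],[31,0]]
[[5,15],[11,0],[14,17],[18,18],[23,15],[35,0]]
[[5,15],[11,0],[14,17],[18,18],[23,15],[35,0]]
[[5,15],[11,0],[14,17],[18,18],[23,15],[35,0]]
[[5,15],[11,11],[14,17],[18,18],[23,15],[35,0]]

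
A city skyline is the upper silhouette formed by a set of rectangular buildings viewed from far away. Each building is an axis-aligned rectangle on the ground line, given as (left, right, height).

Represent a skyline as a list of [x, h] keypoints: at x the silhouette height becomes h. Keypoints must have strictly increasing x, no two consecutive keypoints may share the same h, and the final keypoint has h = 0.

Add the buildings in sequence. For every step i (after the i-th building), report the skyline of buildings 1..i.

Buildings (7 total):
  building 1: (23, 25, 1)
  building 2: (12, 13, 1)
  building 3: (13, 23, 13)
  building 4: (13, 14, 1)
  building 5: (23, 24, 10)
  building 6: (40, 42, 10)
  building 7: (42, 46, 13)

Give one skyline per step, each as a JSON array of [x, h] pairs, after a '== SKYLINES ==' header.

== SKYLINES ==
[[23,1],[25,0]]
[[12,1],[13,0],[23,1],[25,0]]
[[12,1],[13,13],[23,1],[25,0]]
[[12,1],[13,13],[23,1],[25,0]]
[[12,1],[13,13],[23,10],[24,1],[25,0]]
[[12,1],[13,13],[23,10],[24,1],[25,0],[40,10],[42,0]]
[[12,1],[13,13],[23,10],[24,1],[25,0],[40,10],[42,13],[46,0]]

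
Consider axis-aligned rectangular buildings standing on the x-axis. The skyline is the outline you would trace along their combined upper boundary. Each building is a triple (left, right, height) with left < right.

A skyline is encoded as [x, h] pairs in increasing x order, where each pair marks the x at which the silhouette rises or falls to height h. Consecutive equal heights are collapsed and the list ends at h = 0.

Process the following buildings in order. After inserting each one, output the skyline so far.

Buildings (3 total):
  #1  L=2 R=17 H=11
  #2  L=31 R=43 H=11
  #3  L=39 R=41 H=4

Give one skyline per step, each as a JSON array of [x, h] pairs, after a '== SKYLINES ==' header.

== SKYLINES ==
[[2,11],[17,0]]
[[2,11],[17,0],[31,11],[43,0]]
[[2,11],[17,0],[31,11],[43,0]]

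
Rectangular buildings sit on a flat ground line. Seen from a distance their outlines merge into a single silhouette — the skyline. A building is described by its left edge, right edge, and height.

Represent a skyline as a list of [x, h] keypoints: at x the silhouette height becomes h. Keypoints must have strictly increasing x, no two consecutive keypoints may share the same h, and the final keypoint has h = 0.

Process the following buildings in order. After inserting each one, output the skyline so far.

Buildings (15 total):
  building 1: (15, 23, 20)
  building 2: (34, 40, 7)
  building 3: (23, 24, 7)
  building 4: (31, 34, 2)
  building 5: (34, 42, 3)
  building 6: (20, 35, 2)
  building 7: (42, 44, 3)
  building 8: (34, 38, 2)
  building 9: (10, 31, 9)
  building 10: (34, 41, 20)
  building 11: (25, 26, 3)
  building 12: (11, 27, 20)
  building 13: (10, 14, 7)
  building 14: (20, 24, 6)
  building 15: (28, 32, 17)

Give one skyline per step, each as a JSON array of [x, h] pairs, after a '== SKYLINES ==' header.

== SKYLINES ==
[[15,20],[23,0]]
[[15,20],[23,0],[34,7],[40,0]]
[[15,20],[23,7],[24,0],[34,7],[40,0]]
[[15,20],[23,7],[24,0],[31,2],[34,7],[40,0]]
[[15,20],[23,7],[24,0],[31,2],[34,7],[40,3],[42,0]]
[[15,20],[23,7],[24,2],[34,7],[40,3],[42,0]]
[[15,20],[23,7],[24,2],[34,7],[40,3],[44,0]]
[[15,20],[23,7],[24,2],[34,7],[40,3],[44,0]]
[[10,9],[15,20],[23,9],[31,2],[34,7],[40,3],[44,0]]
[[10,9],[15,20],[23,9],[31,2],[34,20],[41,3],[44,0]]
[[10,9],[15,20],[23,9],[31,2],[34,20],[41,3],[44,0]]
[[10,9],[11,20],[27,9],[31,2],[34,20],[41,3],[44,0]]
[[10,9],[11,20],[27,9],[31,2],[34,20],[41,3],[44,0]]
[[10,9],[11,20],[27,9],[31,2],[34,20],[41,3],[44,0]]
[[10,9],[11,20],[27,9],[28,17],[32,2],[34,20],[41,3],[44,0]]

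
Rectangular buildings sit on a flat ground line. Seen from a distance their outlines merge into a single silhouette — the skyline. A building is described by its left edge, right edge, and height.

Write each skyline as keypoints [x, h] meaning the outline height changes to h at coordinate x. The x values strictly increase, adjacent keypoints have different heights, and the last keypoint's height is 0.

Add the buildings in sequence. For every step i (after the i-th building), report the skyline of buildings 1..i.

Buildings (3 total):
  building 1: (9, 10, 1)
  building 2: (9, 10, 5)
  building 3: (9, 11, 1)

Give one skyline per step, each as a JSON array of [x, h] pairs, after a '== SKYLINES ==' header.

== SKYLINES ==
[[9,1],[10,0]]
[[9,5],[10,0]]
[[9,5],[10,1],[11,0]]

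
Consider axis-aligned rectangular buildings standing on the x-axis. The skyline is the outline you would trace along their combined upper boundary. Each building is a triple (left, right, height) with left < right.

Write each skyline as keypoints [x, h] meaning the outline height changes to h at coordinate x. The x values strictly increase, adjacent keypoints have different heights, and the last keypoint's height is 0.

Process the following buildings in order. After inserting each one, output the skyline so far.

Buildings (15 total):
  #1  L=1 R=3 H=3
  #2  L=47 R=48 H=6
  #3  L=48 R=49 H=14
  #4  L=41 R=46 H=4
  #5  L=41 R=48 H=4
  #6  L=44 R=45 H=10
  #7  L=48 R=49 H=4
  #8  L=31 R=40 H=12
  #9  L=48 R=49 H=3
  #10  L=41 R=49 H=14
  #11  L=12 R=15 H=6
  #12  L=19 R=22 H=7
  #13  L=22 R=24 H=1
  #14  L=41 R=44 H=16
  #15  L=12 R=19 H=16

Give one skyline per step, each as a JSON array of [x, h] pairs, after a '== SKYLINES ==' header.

== SKYLINES ==
[[1,3],[3,0]]
[[1,3],[3,0],[47,6],[48,0]]
[[1,3],[3,0],[47,6],[48,14],[49,0]]
[[1,3],[3,0],[41,4],[46,0],[47,6],[48,14],[49,0]]
[[1,3],[3,0],[41,4],[47,6],[48,14],[49,0]]
[[1,3],[3,0],[41,4],[44,10],[45,4],[47,6],[48,14],[49,0]]
[[1,3],[3,0],[41,4],[44,10],[45,4],[47,6],[48,14],[49,0]]
[[1,3],[3,0],[31,12],[40,0],[41,4],[44,10],[45,4],[47,6],[48,14],[49,0]]
[[1,3],[3,0],[31,12],[40,0],[41,4],[44,10],[45,4],[47,6],[48,14],[49,0]]
[[1,3],[3,0],[31,12],[40,0],[41,14],[49,0]]
[[1,3],[3,0],[12,6],[15,0],[31,12],[40,0],[41,14],[49,0]]
[[1,3],[3,0],[12,6],[15,0],[19,7],[22,0],[31,12],[40,0],[41,14],[49,0]]
[[1,3],[3,0],[12,6],[15,0],[19,7],[22,1],[24,0],[31,12],[40,0],[41,14],[49,0]]
[[1,3],[3,0],[12,6],[15,0],[19,7],[22,1],[24,0],[31,12],[40,0],[41,16],[44,14],[49,0]]
[[1,3],[3,0],[12,16],[19,7],[22,1],[24,0],[31,12],[40,0],[41,16],[44,14],[49,0]]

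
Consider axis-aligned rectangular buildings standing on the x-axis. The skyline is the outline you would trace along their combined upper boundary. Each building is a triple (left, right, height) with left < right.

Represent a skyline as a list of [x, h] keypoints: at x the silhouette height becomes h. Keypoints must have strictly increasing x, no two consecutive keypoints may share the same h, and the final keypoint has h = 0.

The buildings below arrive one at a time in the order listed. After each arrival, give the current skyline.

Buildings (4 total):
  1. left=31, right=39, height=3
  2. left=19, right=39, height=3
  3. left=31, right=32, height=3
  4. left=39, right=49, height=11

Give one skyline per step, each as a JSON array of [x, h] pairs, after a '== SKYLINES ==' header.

== SKYLINES ==
[[31,3],[39,0]]
[[19,3],[39,0]]
[[19,3],[39,0]]
[[19,3],[39,11],[49,0]]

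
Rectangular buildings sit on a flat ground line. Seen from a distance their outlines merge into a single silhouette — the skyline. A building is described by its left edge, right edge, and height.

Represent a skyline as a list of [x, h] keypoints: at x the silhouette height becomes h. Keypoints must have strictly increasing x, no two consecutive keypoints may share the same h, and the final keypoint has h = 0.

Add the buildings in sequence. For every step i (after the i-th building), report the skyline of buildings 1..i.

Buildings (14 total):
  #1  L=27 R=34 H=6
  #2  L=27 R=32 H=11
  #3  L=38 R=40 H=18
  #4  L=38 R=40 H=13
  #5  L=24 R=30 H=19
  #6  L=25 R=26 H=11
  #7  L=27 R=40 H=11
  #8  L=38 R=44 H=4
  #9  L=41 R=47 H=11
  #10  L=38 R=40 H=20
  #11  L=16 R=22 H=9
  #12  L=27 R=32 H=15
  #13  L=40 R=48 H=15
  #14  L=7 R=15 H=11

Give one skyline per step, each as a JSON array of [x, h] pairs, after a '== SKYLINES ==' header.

== SKYLINES ==
[[27,6],[34,0]]
[[27,11],[32,6],[34,0]]
[[27,11],[32,6],[34,0],[38,18],[40,0]]
[[27,11],[32,6],[34,0],[38,18],[40,0]]
[[24,19],[30,11],[32,6],[34,0],[38,18],[40,0]]
[[24,19],[30,11],[32,6],[34,0],[38,18],[40,0]]
[[24,19],[30,11],[38,18],[40,0]]
[[24,19],[30,11],[38,18],[40,4],[44,0]]
[[24,19],[30,11],[38,18],[40,4],[41,11],[47,0]]
[[24,19],[30,11],[38,20],[40,4],[41,11],[47,0]]
[[16,9],[22,0],[24,19],[30,11],[38,20],[40,4],[41,11],[47,0]]
[[16,9],[22,0],[24,19],[30,15],[32,11],[38,20],[40,4],[41,11],[47,0]]
[[16,9],[22,0],[24,19],[30,15],[32,11],[38,20],[40,15],[48,0]]
[[7,11],[15,0],[16,9],[22,0],[24,19],[30,15],[32,11],[38,20],[40,15],[48,0]]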